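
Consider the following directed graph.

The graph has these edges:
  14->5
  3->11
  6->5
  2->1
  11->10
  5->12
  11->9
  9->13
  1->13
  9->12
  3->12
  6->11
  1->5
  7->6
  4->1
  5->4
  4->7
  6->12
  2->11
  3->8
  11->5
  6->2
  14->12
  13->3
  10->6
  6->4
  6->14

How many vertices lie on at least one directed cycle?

12

A vertex is on a directed cycle iff it belongs to a strongly connected component of size ≥ 2 (or has a self-loop).
The vertices on cycles are {1, 2, 3, 4, 5, 6, 7, 9, 10, 11, 13, 14} — 12 in total.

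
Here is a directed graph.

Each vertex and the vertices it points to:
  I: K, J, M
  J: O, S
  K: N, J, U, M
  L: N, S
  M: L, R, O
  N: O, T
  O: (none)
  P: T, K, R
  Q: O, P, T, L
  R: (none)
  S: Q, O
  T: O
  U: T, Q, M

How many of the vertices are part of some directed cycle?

8

A vertex is on a directed cycle iff it belongs to a strongly connected component of size ≥ 2 (or has a self-loop).
The vertices on cycles are {J, K, L, M, P, Q, S, U} — 8 in total.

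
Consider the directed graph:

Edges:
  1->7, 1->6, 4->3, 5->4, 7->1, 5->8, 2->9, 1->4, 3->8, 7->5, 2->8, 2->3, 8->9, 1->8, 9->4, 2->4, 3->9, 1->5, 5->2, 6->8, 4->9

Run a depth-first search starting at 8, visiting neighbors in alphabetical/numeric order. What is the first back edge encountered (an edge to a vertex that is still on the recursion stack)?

3->8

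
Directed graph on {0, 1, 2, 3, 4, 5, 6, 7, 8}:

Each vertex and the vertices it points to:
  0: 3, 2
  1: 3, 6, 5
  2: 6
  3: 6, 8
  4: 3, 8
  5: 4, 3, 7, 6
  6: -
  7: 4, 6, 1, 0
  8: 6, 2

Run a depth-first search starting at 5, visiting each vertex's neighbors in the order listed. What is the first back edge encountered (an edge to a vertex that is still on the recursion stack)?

1→5

DFS from 5 (visiting each vertex's neighbors in the order listed); mark gray on enter, black on exit:
5 gray
  4 gray
    3 gray
      6 gray
      6 black
      8 gray
        8→6: 6 black — skip
        2 gray
          2→6: 6 black — skip
        2 black
      8 black
    3 black
    4→8: 8 black — skip
  4 black
  5→3: 3 black — skip
  7 gray
    7→4: 4 black — skip
    7→6: 6 black — skip
    1 gray
      1→3: 3 black — skip
      1→6: 6 black — skip
      1→5: 5 is gray → back edge
First back edge: 1 → 5.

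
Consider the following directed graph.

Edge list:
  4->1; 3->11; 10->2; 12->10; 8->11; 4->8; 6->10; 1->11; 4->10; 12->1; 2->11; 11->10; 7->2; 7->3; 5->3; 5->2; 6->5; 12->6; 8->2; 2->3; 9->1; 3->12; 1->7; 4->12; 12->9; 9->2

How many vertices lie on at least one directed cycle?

A vertex is on a directed cycle iff it belongs to a strongly connected component of size ≥ 2 (or has a self-loop).
The vertices on cycles are {1, 2, 3, 5, 6, 7, 9, 10, 11, 12} — 10 in total.

10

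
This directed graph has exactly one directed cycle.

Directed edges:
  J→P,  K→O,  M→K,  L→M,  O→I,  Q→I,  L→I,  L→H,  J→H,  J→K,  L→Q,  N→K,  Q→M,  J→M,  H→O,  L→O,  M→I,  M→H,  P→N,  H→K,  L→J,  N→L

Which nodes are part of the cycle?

J, L, N, P

DFS with gray/black marking from N:
N gray
  L gray
    M gray
      I gray
      I black
      K gray
        O gray
          O→I: I black — skip
        O black
      K black
      H gray
        H→O: O black — skip
        H→K: K black — skip
      H black
    M black
    Q gray
      Q→I: I black — skip
      Q→M: M black — skip
    Q black
    J gray
      J→M: M black — skip
      J→H: H black — skip
      J→K: K black — skip
      P gray
        P→N: N is gray → back edge
Back edge closes the cycle N → L → J → P → N; its vertices are {J, L, N, P}.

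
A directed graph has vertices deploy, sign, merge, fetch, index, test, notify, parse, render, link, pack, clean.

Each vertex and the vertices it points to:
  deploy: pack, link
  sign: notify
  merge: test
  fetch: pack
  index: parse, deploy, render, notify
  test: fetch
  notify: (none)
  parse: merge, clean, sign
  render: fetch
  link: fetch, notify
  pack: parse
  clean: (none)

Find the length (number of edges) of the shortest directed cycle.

5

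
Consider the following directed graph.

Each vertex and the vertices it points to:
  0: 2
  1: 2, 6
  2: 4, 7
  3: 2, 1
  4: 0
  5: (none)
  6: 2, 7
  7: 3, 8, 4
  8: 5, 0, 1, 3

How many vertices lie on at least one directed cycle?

8

A vertex is on a directed cycle iff it belongs to a strongly connected component of size ≥ 2 (or has a self-loop).
The vertices on cycles are {0, 1, 2, 3, 4, 6, 7, 8} — 8 in total.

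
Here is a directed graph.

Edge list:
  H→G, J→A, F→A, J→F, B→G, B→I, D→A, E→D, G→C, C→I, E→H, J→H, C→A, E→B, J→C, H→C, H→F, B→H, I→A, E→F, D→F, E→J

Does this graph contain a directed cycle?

DFS with white/gray/black marking, starting from J:
J gray
  H gray
    F gray
      A gray
      A black
    F black
    C gray
      C→A: A black — skip
      I gray
        I→A: A black — skip
      I black
    C black
    G gray
      G→C: C black — skip
    G black
  H black
  J→A: A black — skip
  J→C: C black — skip
  J→F: F black — skip
J black
B gray
  B→I: I black — skip
  B→G: G black — skip
  B→H: H black — skip
B black
E gray
  E→B: B black — skip
  E→J: J black — skip
  E→F: F black — skip
  E→H: H black — skip
  D gray
    D→F: F black — skip
    D→A: A black — skip
  D black
E black
Every edge goes to a white or black vertex — no back edge, so the graph is acyclic.

No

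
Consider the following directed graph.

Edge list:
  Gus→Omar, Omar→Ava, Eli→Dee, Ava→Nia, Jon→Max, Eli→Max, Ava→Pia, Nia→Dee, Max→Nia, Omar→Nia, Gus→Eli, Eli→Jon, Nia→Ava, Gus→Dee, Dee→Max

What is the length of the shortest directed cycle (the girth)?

For each vertex v, BFS finds the shortest path from v back to v.
The shortest such closed walk is Nia → Ava → Nia, length 2.

2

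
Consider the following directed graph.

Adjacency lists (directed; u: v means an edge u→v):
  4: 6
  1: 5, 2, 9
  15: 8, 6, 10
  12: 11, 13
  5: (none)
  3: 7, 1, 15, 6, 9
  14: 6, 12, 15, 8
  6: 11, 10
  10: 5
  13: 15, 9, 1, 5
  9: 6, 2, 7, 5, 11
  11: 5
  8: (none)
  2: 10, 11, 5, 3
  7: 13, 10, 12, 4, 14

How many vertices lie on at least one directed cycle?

8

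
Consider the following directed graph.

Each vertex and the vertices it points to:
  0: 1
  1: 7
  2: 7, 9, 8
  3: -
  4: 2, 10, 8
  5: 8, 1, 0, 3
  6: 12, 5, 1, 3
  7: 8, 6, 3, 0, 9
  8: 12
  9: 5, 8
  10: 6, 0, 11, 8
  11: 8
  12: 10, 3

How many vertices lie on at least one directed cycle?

A vertex is on a directed cycle iff it belongs to a strongly connected component of size ≥ 2 (or has a self-loop).
The vertices on cycles are {0, 1, 5, 6, 7, 8, 9, 10, 11, 12} — 10 in total.

10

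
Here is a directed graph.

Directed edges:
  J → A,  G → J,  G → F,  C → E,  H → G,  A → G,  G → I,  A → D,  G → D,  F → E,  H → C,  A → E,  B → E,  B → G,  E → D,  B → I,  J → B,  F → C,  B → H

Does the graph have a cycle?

Yes

DFS with white/gray/black marking, starting from D:
D gray
D black
A gray
  G gray
    F gray
      C gray
        E gray
          E→D: D black — skip
        E black
      C black
      F→E: E black — skip
    F black
    J gray
      J→A: A is gray → back edge
Back edge found, so a cycle exists: A → G → J → A.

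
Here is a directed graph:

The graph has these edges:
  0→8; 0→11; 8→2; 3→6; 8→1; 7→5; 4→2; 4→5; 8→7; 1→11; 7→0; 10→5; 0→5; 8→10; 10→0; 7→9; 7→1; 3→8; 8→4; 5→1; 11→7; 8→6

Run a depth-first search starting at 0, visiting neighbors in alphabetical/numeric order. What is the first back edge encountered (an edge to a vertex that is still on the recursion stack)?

DFS from 0 (visiting neighbors in alphabetical/numeric order); mark gray on enter, black on exit:
0 gray
  5 gray
    1 gray
      11 gray
        7 gray
          7→0: 0 is gray → back edge
First back edge: 7 → 0.

7→0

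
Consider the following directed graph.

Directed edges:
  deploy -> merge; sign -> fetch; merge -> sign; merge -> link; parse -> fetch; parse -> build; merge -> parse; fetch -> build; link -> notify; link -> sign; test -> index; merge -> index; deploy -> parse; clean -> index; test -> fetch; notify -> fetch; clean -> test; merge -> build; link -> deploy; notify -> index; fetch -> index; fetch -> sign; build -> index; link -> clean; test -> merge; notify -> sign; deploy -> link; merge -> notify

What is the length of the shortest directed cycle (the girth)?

2

For each vertex v, BFS finds the shortest path from v back to v.
The shortest such closed walk is link → deploy → link, length 2.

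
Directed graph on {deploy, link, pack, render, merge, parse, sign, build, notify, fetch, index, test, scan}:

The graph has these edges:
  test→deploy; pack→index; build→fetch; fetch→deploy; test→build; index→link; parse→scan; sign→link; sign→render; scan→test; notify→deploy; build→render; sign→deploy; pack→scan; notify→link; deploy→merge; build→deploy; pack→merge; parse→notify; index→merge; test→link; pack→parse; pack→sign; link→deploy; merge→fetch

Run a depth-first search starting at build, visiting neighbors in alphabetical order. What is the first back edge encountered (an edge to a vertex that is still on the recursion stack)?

fetch→deploy

DFS from build (visiting neighbors in alphabetical order); mark gray on enter, black on exit:
build gray
  deploy gray
    merge gray
      fetch gray
        fetch→deploy: deploy is gray → back edge
First back edge: fetch → deploy.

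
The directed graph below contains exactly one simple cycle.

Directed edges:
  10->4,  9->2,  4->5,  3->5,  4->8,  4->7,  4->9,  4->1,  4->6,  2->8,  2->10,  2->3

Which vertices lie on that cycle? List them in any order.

DFS with gray/black marking from 10:
10 gray
  4 gray
    9 gray
      2 gray
        8 gray
        8 black
        2→10: 10 is gray → back edge
Back edge closes the cycle 10 → 4 → 9 → 2 → 10; its vertices are {2, 4, 9, 10}.

2, 4, 9, 10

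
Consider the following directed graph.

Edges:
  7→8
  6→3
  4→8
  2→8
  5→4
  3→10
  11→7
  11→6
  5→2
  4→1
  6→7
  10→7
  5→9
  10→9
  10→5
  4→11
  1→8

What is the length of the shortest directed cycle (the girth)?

6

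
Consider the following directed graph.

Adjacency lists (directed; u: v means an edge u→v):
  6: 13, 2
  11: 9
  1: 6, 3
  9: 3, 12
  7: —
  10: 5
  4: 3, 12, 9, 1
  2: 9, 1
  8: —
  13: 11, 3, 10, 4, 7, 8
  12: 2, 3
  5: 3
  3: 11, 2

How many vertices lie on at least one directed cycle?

A vertex is on a directed cycle iff it belongs to a strongly connected component of size ≥ 2 (or has a self-loop).
The vertices on cycles are {1, 2, 3, 4, 5, 6, 9, 10, 11, 12, 13} — 11 in total.

11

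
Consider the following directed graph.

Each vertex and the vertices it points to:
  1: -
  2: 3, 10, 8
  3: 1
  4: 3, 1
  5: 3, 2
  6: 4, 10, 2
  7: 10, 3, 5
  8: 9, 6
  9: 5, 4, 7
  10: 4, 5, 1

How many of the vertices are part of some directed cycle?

7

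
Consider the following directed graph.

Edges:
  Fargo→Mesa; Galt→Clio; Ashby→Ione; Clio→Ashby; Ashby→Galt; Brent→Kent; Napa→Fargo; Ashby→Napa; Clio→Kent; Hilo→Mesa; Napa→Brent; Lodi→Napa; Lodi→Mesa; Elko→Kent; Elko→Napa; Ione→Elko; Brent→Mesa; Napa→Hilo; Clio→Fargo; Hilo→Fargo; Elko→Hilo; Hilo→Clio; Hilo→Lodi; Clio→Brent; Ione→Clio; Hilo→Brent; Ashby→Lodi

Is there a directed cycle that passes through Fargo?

Fargo lies on a cycle iff there is a path from Fargo back to itself.
Exploring from Fargo, it never reaches itself; equivalently, its strongly connected component is a singleton.

No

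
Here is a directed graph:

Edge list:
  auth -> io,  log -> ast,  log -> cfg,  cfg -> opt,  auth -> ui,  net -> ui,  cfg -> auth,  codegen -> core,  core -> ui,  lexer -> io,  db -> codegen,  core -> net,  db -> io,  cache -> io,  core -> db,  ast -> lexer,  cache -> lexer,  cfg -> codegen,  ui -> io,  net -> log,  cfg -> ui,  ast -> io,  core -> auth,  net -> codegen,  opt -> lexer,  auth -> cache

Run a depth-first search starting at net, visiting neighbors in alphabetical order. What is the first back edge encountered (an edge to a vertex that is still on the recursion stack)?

db→codegen

DFS from net (visiting neighbors in alphabetical order); mark gray on enter, black on exit:
net gray
  codegen gray
    core gray
      auth gray
        cache gray
          io gray
          io black
          lexer gray
            lexer→io: io black — skip
          lexer black
        cache black
        auth→io: io black — skip
        ui gray
          ui→io: io black — skip
        ui black
      auth black
      db gray
        db→codegen: codegen is gray → back edge
First back edge: db → codegen.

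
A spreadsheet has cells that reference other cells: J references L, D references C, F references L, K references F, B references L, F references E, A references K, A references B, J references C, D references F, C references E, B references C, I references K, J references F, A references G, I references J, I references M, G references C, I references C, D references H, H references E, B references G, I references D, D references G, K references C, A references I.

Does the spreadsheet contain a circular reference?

DFS with white/gray/black marking, starting from J:
J gray
  L gray
  L black
  C gray
    E gray
    E black
  C black
  F gray
    F→L: L black — skip
    F→E: E black — skip
  F black
J black
A gray
  I gray
    D gray
      H gray
        H→E: E black — skip
      H black
      G gray
        G→C: C black — skip
      G black
      D→F: F black — skip
      D→C: C black — skip
    D black
    I→C: C black — skip
    I→J: J black — skip
    K gray
      K→F: F black — skip
      K→C: C black — skip
    K black
    M gray
    M black
  I black
  A→K: K black — skip
  A→G: G black — skip
  B gray
    B→C: C black — skip
    B→G: G black — skip
    B→L: L black — skip
  B black
A black
Every edge goes to a white or black vertex — no back edge, so the graph is acyclic.

No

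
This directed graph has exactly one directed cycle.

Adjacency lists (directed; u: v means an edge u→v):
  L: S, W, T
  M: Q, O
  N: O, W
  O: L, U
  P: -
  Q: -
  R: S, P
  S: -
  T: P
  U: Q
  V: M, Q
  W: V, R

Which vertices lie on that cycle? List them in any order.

L, M, O, V, W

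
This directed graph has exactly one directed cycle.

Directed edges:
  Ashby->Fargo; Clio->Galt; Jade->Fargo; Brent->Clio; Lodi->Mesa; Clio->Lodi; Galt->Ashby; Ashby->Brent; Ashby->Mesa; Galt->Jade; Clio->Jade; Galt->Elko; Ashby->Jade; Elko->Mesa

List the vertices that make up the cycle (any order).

DFS with gray/black marking from Brent:
Brent gray
  Clio gray
    Lodi gray
      Mesa gray
      Mesa black
    Lodi black
    Galt gray
      Elko gray
        Elko→Mesa: Mesa black — skip
      Elko black
      Jade gray
        Fargo gray
        Fargo black
      Jade black
      Ashby gray
        Ashby→Jade: Jade black — skip
        Ashby→Mesa: Mesa black — skip
        Ashby→Fargo: Fargo black — skip
        Ashby→Brent: Brent is gray → back edge
Back edge closes the cycle Brent → Clio → Galt → Ashby → Brent; its vertices are {Clio, Galt, Ashby, Brent}.

Clio, Galt, Ashby, Brent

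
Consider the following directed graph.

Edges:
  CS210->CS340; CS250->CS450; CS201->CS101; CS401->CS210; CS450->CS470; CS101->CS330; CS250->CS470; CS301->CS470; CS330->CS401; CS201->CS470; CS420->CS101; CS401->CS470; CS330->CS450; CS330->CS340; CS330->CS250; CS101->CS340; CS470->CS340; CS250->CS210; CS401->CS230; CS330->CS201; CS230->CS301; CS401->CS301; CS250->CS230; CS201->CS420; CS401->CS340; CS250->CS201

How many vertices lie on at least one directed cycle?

5

A vertex is on a directed cycle iff it belongs to a strongly connected component of size ≥ 2 (or has a self-loop).
The vertices on cycles are {CS101, CS201, CS250, CS330, CS420} — 5 in total.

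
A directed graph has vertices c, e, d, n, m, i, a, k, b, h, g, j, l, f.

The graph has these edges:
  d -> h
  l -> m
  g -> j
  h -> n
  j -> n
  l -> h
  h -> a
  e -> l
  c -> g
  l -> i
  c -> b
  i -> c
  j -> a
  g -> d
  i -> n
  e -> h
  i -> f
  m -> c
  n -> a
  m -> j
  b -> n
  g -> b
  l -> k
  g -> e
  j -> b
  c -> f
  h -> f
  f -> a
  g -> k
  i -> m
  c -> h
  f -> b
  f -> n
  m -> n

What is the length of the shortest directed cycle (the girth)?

5

For each vertex v, BFS finds the shortest path from v back to v.
The shortest such closed walk is g → e → l → m → c → g, length 5.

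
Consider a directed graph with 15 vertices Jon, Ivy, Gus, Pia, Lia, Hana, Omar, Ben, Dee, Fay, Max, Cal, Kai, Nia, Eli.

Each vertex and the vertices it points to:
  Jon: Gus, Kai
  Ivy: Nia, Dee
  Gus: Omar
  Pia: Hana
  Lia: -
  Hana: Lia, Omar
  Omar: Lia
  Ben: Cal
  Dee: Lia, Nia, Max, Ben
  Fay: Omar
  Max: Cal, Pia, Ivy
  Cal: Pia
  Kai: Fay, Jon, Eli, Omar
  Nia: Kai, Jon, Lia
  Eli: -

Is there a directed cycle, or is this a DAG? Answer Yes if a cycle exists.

Yes

DFS with white/gray/black marking, starting from Ivy:
Ivy gray
  Nia gray
    Kai gray
      Fay gray
        Omar gray
          Lia gray
          Lia black
        Omar black
      Fay black
      Jon gray
        Gus gray
          Gus→Omar: Omar black — skip
        Gus black
        Jon→Kai: Kai is gray → back edge
Back edge found, so a cycle exists: Kai → Jon → Kai.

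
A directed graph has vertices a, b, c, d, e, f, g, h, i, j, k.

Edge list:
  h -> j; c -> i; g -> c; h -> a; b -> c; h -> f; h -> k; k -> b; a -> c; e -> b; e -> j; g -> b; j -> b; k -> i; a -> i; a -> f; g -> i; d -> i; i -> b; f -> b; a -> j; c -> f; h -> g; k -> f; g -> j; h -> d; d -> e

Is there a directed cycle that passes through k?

k lies on a cycle iff there is a path from k back to itself.
Exploring from k, it never reaches itself; equivalently, its strongly connected component is a singleton.

No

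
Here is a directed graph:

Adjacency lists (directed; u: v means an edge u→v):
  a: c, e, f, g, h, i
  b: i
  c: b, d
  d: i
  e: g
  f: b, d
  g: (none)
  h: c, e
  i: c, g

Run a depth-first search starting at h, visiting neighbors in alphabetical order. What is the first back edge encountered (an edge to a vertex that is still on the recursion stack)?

i->c

DFS from h (visiting neighbors in alphabetical order); mark gray on enter, black on exit:
h gray
  c gray
    b gray
      i gray
        i→c: c is gray → back edge
First back edge: i → c.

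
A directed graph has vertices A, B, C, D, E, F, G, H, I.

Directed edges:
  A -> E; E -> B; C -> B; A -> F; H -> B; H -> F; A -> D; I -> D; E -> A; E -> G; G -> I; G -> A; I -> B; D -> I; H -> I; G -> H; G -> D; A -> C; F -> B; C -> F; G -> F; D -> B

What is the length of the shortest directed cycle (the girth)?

2

For each vertex v, BFS finds the shortest path from v back to v.
The shortest such closed walk is A → E → A, length 2.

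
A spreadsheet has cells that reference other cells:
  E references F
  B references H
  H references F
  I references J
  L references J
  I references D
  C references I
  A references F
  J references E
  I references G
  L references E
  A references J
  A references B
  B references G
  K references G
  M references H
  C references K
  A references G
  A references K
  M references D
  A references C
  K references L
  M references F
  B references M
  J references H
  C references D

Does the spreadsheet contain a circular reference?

No

DFS with white/gray/black marking, starting from F:
F gray
F black
A gray
  J gray
    H gray
      H→F: F black — skip
    H black
    E gray
      E→F: F black — skip
    E black
  J black
  K gray
    L gray
      L→J: J black — skip
      L→E: E black — skip
    L black
    G gray
    G black
  K black
  C gray
    D gray
    D black
    C→K: K black — skip
    I gray
      I→G: G black — skip
      I→D: D black — skip
      I→J: J black — skip
    I black
  C black
  A→F: F black — skip
  B gray
    B→G: G black — skip
    B→H: H black — skip
    M gray
      M→H: H black — skip
      M→F: F black — skip
      M→D: D black — skip
    M black
  B black
  A→G: G black — skip
A black
Every edge goes to a white or black vertex — no back edge, so the graph is acyclic.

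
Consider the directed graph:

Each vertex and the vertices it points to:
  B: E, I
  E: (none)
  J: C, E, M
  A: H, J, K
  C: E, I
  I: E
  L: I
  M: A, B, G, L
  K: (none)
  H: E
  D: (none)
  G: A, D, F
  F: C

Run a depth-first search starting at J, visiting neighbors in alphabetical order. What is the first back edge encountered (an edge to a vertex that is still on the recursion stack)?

DFS from J (visiting neighbors in alphabetical order); mark gray on enter, black on exit:
J gray
  C gray
    E gray
    E black
    I gray
      I→E: E black — skip
    I black
  C black
  J→E: E black — skip
  M gray
    A gray
      H gray
        H→E: E black — skip
      H black
      A→J: J is gray → back edge
First back edge: A → J.

A→J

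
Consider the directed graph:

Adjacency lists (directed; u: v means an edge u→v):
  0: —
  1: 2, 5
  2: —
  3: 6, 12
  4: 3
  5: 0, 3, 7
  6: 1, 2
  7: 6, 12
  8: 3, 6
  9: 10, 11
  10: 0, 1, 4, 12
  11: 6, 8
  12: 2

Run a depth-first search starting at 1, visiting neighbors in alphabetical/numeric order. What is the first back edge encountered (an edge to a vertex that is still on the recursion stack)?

DFS from 1 (visiting neighbors in alphabetical/numeric order); mark gray on enter, black on exit:
1 gray
  2 gray
  2 black
  5 gray
    0 gray
    0 black
    3 gray
      6 gray
        6→1: 1 is gray → back edge
First back edge: 6 → 1.

6->1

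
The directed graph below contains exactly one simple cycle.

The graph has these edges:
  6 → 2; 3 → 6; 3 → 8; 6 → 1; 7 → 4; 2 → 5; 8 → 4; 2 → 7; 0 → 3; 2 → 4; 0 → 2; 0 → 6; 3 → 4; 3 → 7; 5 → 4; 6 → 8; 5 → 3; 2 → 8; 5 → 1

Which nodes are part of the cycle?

DFS with gray/black marking from 6:
6 gray
  8 gray
    4 gray
    4 black
  8 black
  2 gray
    2→8: 8 black — skip
    5 gray
      1 gray
      1 black
      5→4: 4 black — skip
      3 gray
        3→6: 6 is gray → back edge
Back edge closes the cycle 6 → 2 → 5 → 3 → 6; its vertices are {2, 3, 5, 6}.

2, 3, 5, 6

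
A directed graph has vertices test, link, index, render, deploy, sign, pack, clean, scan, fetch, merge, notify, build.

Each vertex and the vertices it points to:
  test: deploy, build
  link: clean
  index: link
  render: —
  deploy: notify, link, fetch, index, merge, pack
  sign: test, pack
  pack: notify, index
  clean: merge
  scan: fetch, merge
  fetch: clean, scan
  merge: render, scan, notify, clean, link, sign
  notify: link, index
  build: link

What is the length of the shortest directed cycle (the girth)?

For each vertex v, BFS finds the shortest path from v back to v.
The shortest such closed walk is merge → scan → merge, length 2.

2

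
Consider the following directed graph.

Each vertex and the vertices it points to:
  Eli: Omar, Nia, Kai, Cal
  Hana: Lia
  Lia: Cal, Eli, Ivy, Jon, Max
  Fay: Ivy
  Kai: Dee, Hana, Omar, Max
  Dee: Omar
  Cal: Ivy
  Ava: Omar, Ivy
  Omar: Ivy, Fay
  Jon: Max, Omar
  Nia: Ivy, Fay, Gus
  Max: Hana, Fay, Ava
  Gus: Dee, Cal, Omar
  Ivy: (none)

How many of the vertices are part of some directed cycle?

A vertex is on a directed cycle iff it belongs to a strongly connected component of size ≥ 2 (or has a self-loop).
The vertices on cycles are {Eli, Jon, Kai, Lia, Max, Hana} — 6 in total.

6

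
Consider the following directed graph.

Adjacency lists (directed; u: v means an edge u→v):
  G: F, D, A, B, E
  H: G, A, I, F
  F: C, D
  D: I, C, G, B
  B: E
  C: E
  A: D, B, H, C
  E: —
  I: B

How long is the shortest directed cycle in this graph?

2

For each vertex v, BFS finds the shortest path from v back to v.
The shortest such closed walk is A → H → A, length 2.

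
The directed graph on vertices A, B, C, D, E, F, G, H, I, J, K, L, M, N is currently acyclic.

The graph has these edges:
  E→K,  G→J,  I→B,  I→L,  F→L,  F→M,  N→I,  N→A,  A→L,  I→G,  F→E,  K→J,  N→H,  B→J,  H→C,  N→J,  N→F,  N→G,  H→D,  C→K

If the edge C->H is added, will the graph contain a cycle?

Adding C→H creates a cycle iff H can already reach C.
Path from H: H → C.
So H → … → C → H is a cycle.

Yes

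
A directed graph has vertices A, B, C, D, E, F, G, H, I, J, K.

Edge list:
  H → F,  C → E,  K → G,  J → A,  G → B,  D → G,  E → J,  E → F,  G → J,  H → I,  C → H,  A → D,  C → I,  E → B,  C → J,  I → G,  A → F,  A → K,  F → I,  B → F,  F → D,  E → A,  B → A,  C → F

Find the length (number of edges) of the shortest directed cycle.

For each vertex v, BFS finds the shortest path from v back to v.
The shortest such closed walk is J → A → K → G → J, length 4.

4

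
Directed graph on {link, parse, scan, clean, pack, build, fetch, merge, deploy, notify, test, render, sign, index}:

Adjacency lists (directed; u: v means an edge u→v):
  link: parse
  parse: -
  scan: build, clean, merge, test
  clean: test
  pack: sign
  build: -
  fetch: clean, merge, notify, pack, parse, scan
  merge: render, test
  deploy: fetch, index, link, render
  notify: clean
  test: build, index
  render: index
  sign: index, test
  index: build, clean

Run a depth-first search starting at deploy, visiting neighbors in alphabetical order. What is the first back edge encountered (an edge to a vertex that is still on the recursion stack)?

index→clean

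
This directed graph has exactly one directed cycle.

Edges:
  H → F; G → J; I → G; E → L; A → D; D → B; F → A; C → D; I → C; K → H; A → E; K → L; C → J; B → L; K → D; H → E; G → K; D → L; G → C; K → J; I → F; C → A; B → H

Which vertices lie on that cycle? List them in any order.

A, B, D, F, H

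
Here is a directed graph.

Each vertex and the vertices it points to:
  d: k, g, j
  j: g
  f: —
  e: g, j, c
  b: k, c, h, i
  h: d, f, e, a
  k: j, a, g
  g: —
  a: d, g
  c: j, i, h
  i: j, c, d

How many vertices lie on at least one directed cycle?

A vertex is on a directed cycle iff it belongs to a strongly connected component of size ≥ 2 (or has a self-loop).
The vertices on cycles are {a, c, d, e, h, i, k} — 7 in total.

7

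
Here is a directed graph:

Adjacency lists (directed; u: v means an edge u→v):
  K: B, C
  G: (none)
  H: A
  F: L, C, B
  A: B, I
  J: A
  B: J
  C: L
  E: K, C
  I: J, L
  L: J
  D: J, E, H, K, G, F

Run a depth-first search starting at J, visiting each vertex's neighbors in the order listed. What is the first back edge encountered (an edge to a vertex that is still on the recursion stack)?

B→J

DFS from J (visiting each vertex's neighbors in the order listed); mark gray on enter, black on exit:
J gray
  A gray
    B gray
      B→J: J is gray → back edge
First back edge: B → J.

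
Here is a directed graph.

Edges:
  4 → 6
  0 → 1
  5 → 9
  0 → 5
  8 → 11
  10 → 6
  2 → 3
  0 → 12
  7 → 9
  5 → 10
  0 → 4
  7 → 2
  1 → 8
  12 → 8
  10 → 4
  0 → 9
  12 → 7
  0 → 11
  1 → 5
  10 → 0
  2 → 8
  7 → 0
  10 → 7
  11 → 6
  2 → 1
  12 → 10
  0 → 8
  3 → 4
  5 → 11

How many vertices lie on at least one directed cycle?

7

A vertex is on a directed cycle iff it belongs to a strongly connected component of size ≥ 2 (or has a self-loop).
The vertices on cycles are {0, 1, 2, 5, 7, 10, 12} — 7 in total.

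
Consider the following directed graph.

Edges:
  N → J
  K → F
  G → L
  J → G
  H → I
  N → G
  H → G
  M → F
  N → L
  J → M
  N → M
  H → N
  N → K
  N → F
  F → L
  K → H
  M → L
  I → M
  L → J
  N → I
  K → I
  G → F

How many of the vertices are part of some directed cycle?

8

A vertex is on a directed cycle iff it belongs to a strongly connected component of size ≥ 2 (or has a self-loop).
The vertices on cycles are {F, G, H, J, K, L, M, N} — 8 in total.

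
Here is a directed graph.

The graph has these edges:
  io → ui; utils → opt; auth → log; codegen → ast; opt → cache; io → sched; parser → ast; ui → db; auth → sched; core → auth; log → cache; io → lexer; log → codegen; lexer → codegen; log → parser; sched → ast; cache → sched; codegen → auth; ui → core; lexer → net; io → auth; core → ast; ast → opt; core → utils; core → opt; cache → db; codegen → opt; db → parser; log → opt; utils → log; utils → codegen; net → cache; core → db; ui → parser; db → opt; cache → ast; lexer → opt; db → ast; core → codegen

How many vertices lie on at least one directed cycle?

A vertex is on a directed cycle iff it belongs to a strongly connected component of size ≥ 2 (or has a self-loop).
The vertices on cycles are {db, ast, log, opt, auth, cache, sched, parser, codegen} — 9 in total.

9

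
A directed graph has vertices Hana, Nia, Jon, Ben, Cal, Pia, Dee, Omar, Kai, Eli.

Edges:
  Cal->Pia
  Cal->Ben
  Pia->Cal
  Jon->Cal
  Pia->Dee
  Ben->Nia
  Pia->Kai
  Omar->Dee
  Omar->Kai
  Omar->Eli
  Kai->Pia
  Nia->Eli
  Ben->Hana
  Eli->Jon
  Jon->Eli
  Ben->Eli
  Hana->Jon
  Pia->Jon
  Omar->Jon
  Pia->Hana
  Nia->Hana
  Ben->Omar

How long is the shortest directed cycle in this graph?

2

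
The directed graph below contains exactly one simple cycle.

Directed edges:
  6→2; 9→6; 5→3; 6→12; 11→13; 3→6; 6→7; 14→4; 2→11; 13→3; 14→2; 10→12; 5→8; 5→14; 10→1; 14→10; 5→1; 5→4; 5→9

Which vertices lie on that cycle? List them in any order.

2, 3, 6, 11, 13

DFS with gray/black marking from 3:
3 gray
  6 gray
    12 gray
    12 black
    7 gray
    7 black
    2 gray
      11 gray
        13 gray
          13→3: 3 is gray → back edge
Back edge closes the cycle 3 → 6 → 2 → 11 → 13 → 3; its vertices are {2, 3, 6, 11, 13}.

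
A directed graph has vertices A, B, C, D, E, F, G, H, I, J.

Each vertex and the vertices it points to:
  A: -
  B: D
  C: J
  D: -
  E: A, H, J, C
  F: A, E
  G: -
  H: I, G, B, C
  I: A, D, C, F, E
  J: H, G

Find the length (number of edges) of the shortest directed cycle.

For each vertex v, BFS finds the shortest path from v back to v.
The shortest such closed walk is H → C → J → H, length 3.

3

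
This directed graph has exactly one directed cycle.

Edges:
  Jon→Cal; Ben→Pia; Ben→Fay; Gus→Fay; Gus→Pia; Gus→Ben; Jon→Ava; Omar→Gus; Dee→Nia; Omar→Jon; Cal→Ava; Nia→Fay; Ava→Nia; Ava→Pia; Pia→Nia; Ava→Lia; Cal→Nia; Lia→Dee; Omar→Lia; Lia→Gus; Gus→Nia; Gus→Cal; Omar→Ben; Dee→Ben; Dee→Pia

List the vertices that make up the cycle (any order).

Ava, Cal, Gus, Lia

DFS with gray/black marking from Lia:
Lia gray
  Gus gray
    Nia gray
      Fay gray
      Fay black
    Nia black
    Ben gray
      Ben→Fay: Fay black — skip
      Pia gray
        Pia→Nia: Nia black — skip
      Pia black
    Ben black
    Cal gray
      Ava gray
        Ava→Pia: Pia black — skip
        Ava→Nia: Nia black — skip
        Ava→Lia: Lia is gray → back edge
Back edge closes the cycle Lia → Gus → Cal → Ava → Lia; its vertices are {Ava, Cal, Gus, Lia}.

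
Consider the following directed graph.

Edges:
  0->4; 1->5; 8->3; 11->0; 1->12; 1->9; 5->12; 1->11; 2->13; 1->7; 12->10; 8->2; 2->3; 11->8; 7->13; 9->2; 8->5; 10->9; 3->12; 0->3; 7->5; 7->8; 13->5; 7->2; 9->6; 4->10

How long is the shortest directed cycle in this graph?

5

For each vertex v, BFS finds the shortest path from v back to v.
The shortest such closed walk is 9 → 2 → 3 → 12 → 10 → 9, length 5.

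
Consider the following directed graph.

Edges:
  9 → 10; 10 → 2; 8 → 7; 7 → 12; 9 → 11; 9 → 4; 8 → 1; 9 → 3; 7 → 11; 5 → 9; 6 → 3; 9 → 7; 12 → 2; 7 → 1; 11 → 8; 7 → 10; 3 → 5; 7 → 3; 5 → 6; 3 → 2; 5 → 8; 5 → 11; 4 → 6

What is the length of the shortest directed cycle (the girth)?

3

For each vertex v, BFS finds the shortest path from v back to v.
The shortest such closed walk is 5 → 6 → 3 → 5, length 3.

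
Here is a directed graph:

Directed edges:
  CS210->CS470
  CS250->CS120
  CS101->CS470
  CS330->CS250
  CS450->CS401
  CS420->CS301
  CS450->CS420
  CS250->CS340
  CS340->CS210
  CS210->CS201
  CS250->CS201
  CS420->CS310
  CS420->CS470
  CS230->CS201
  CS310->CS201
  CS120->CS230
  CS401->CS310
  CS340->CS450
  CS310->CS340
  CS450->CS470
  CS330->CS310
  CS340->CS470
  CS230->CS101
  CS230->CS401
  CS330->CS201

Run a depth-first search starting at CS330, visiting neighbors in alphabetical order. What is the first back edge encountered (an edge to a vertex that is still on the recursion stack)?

DFS from CS330 (visiting neighbors in alphabetical order); mark gray on enter, black on exit:
CS330 gray
  CS201 gray
  CS201 black
  CS250 gray
    CS120 gray
      CS230 gray
        CS101 gray
          CS470 gray
          CS470 black
        CS101 black
        CS230→CS201: CS201 black — skip
        CS401 gray
          CS310 gray
            CS310→CS201: CS201 black — skip
            CS340 gray
              CS210 gray
                CS210→CS201: CS201 black — skip
                CS210→CS470: CS470 black — skip
              CS210 black
              CS450 gray
                CS450→CS401: CS401 is gray → back edge
First back edge: CS450 → CS401.

CS450→CS401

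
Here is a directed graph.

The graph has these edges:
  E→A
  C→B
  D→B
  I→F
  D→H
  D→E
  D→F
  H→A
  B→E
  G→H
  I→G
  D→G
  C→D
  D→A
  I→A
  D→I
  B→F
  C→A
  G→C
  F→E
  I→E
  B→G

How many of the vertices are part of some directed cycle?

A vertex is on a directed cycle iff it belongs to a strongly connected component of size ≥ 2 (or has a self-loop).
The vertices on cycles are {B, C, D, G, I} — 5 in total.

5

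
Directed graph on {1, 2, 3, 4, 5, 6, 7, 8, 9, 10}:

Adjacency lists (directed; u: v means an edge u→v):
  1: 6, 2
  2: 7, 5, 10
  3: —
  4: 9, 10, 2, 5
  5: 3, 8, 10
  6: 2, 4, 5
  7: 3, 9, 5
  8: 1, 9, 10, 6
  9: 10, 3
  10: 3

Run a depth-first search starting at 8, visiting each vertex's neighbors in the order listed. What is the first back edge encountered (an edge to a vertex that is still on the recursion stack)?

5→8

DFS from 8 (visiting each vertex's neighbors in the order listed); mark gray on enter, black on exit:
8 gray
  1 gray
    6 gray
      2 gray
        7 gray
          3 gray
          3 black
          9 gray
            10 gray
              10→3: 3 black — skip
            10 black
            9→3: 3 black — skip
          9 black
          5 gray
            5→3: 3 black — skip
            5→8: 8 is gray → back edge
First back edge: 5 → 8.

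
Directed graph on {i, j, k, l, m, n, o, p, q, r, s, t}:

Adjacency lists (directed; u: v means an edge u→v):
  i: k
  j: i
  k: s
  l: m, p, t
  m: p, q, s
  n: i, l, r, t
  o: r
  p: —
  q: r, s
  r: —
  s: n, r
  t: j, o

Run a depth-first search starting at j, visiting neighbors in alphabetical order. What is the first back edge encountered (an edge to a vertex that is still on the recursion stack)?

n→i

DFS from j (visiting neighbors in alphabetical order); mark gray on enter, black on exit:
j gray
  i gray
    k gray
      s gray
        n gray
          n→i: i is gray → back edge
First back edge: n → i.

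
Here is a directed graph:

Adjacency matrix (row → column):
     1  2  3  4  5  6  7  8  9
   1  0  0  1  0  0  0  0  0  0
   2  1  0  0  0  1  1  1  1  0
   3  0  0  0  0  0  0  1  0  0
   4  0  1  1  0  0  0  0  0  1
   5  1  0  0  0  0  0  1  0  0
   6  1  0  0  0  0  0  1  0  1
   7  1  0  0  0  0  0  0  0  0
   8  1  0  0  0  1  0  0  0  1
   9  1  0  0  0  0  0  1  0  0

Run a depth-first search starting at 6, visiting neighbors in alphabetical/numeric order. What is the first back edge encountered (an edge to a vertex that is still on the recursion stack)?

7→1

DFS from 6 (visiting neighbors in alphabetical/numeric order); mark gray on enter, black on exit:
6 gray
  1 gray
    3 gray
      7 gray
        7→1: 1 is gray → back edge
First back edge: 7 → 1.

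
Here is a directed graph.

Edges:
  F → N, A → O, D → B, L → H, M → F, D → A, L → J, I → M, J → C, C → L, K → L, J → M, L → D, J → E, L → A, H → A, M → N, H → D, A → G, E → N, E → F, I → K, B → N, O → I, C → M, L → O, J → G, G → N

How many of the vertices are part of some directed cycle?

9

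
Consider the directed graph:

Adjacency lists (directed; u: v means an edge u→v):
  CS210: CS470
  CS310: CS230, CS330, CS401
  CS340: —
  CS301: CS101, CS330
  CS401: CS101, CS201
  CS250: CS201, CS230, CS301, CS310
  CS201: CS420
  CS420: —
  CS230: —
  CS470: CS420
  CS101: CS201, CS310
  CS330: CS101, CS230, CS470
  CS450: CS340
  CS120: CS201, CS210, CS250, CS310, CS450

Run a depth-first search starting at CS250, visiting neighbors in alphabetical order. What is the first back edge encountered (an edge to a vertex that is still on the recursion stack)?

CS330→CS101

DFS from CS250 (visiting neighbors in alphabetical order); mark gray on enter, black on exit:
CS250 gray
  CS201 gray
    CS420 gray
    CS420 black
  CS201 black
  CS230 gray
  CS230 black
  CS301 gray
    CS101 gray
      CS101→CS201: CS201 black — skip
      CS310 gray
        CS310→CS230: CS230 black — skip
        CS330 gray
          CS330→CS101: CS101 is gray → back edge
First back edge: CS330 → CS101.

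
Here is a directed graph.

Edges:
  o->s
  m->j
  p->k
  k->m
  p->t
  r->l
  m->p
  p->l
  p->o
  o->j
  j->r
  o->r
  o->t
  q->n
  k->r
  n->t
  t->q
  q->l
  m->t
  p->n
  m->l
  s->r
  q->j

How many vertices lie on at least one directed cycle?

6

A vertex is on a directed cycle iff it belongs to a strongly connected component of size ≥ 2 (or has a self-loop).
The vertices on cycles are {k, m, n, p, q, t} — 6 in total.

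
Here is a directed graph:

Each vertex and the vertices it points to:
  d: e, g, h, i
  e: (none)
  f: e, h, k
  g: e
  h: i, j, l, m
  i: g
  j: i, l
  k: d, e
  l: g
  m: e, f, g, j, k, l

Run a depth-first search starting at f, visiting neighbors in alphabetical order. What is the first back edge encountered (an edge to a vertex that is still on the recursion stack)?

m->f

DFS from f (visiting neighbors in alphabetical order); mark gray on enter, black on exit:
f gray
  e gray
  e black
  h gray
    i gray
      g gray
        g→e: e black — skip
      g black
    i black
    j gray
      j→i: i black — skip
      l gray
        l→g: g black — skip
      l black
    j black
    h→l: l black — skip
    m gray
      m→e: e black — skip
      m→f: f is gray → back edge
First back edge: m → f.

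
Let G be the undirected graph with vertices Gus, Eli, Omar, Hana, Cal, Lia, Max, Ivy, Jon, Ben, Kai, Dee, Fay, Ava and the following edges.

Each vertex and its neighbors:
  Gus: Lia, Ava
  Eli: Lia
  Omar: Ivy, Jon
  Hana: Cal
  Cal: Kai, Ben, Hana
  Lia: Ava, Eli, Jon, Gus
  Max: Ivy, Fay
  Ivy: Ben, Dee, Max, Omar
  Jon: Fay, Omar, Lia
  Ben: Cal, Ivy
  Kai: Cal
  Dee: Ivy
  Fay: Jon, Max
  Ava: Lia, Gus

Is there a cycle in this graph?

Yes

DFS, tracking each vertex's parent; an edge to a visited non-parent vertex closes a cycle.
Start from Eli:
visit Eli (parent –)
  visit Lia (parent Eli)
    visit Ava (parent Lia)
      Ava–Lia: parent, skip
      visit Gus (parent Ava)
        Gus–Lia: Lia visited and ≠ parent → cycle
Cycle: Lia – Ava – Gus – Lia.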